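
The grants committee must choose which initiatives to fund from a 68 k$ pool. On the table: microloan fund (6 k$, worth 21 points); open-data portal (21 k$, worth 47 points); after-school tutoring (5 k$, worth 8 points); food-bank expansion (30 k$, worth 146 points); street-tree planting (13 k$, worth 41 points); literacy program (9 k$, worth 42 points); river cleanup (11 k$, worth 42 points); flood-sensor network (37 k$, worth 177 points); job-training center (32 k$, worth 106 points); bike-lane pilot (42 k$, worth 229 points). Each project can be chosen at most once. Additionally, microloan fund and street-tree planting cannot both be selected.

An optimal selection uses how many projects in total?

4

The maximum projected impact within 68 k$ is 334.
microloan fund + literacy program + river cleanup + bike-lane pilot hits 334 at 68 k$.
Any selection reaching 334 contains exactly 4 projects.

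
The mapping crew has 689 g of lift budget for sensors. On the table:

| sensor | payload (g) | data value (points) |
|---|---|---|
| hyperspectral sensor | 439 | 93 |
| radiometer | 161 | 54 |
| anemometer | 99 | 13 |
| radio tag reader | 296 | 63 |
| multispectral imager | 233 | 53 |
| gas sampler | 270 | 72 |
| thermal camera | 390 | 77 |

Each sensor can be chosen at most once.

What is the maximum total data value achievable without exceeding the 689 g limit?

179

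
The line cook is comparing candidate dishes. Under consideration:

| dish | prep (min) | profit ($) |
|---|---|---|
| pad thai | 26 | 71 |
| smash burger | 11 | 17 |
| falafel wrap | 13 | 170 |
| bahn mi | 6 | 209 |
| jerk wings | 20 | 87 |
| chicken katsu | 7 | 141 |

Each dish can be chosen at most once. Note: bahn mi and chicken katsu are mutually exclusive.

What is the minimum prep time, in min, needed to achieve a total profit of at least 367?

19

Need the lightest bundle worth ≥ 367.
falafel wrap + bahn mi reaches 379 using 19 min.
No combination under 19 min hits 367.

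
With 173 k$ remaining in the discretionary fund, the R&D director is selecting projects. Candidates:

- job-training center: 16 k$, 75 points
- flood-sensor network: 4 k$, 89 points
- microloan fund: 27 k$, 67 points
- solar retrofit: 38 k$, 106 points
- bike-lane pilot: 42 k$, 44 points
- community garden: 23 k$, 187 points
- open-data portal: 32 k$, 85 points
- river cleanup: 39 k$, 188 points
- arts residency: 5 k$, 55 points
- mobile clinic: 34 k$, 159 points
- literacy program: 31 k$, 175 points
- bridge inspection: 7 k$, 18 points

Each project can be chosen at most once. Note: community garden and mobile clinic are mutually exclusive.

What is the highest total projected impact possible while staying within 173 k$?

893

Job-training center + flood-sensor network + solar retrofit + community garden + river cleanup + arts residency + literacy program + bridge inspection uses 163 of the 173 k$ and totals 893.
No other feasible combination exceeds 893.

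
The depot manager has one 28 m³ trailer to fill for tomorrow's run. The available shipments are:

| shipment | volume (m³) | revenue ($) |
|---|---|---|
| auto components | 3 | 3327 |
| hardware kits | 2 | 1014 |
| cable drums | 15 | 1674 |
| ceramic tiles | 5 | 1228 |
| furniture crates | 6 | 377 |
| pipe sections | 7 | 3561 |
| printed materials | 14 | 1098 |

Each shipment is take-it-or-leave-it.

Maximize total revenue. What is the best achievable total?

9576

By revenue per m³: auto components 1109.00, pipe sections 508.71, hardware kits 507.00 lead.
Taking the top-ratio shipments first gives auto components + hardware kits + ceramic tiles + furniture crates + pipe sections for 9507 (23 m³).
The 11 m³ tied up in ceramic tiles and furniture crates is better spent on cable drums — total rises to 9576 (27 m³).
The closest alternative, auto components + hardware kits + ceramic tiles + furniture crates + pipe sections, reaches only 9507.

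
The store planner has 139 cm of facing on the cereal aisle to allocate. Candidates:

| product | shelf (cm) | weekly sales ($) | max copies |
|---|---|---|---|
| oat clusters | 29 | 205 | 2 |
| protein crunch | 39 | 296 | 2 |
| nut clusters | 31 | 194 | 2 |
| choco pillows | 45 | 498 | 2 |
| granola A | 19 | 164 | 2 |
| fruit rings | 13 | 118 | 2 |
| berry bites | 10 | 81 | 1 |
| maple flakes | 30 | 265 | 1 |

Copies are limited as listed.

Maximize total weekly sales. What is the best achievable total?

Filling by ratio: 2×choco pillows + granola A + 2×fruit rings for 1396, with 4 cm left unused.
The 26 cm tied up in 2×fruit rings is better spent on maple flakes — total rises to 1425 (139 cm).
Nothing else within 139 cm beats 1425.

1425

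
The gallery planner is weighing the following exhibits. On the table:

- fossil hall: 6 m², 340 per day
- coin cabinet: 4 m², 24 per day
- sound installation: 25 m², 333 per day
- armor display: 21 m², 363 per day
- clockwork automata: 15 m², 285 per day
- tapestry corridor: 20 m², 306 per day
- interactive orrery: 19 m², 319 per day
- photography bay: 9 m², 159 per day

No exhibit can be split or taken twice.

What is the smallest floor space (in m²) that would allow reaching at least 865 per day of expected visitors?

Need the lightest bundle worth ≥ 865.
fossil hall + clockwork automata + interactive orrery: 944 expected visitors at 40 m².
No combination under 40 m² hits 865.

40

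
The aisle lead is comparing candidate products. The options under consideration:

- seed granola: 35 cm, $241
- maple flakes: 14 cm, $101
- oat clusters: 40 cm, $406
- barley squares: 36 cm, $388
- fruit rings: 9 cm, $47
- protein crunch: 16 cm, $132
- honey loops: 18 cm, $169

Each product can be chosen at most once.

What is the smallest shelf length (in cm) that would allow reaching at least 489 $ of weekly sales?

50

Minimise cm subject to total weekly sales ≥ 489.
maple flakes + barley squares: 489 weekly sales at 50 cm.
No combination under 50 cm hits 489.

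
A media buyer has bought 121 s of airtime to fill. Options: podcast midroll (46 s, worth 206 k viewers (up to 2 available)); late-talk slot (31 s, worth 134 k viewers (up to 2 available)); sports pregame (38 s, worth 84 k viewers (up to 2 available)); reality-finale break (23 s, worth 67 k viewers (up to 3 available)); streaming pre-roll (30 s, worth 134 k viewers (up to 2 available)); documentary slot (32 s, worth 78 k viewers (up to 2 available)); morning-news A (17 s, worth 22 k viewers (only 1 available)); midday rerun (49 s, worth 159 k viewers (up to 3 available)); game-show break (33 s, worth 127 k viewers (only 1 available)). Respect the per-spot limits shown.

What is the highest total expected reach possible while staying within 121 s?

479

Ranking by ratio (expected reach/s): podcast midroll 4.48, streaming pre-roll 4.47, late-talk slot 4.32.
Taking 2×podcast midroll + reality-finale break: 115 s used, 479 in expected reach.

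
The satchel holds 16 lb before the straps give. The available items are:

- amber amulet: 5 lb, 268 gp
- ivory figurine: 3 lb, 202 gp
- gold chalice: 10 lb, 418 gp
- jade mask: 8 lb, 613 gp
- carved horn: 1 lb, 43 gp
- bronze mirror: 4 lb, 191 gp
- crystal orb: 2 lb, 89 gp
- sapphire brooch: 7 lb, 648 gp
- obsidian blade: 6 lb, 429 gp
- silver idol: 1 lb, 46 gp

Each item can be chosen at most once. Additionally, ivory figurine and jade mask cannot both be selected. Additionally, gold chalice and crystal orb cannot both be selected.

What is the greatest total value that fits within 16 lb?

Density check — sapphire brooch 92.57, jade mask 76.62, obsidian blade 71.50 are the best per lb.
The ratio ordering already packs tightly: jade mask + sapphire brooch + silver idol, 16 lb, 1307.
Runner-up jade mask + carved horn + sapphire brooch tops out at 1304.

1307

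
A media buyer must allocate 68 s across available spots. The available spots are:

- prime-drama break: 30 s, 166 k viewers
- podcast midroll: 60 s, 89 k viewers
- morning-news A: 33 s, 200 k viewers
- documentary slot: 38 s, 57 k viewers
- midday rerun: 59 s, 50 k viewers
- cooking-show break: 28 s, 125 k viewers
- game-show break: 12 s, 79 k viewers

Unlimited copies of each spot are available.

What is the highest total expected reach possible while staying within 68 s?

Greedy by ratio would take 5×game-show break: 60 s used, total 395.
Replace 2×game-show break with prime-drama break: the trade gains 8 net, giving 403 at 66 s.
Nothing else within 68 s beats 403.

403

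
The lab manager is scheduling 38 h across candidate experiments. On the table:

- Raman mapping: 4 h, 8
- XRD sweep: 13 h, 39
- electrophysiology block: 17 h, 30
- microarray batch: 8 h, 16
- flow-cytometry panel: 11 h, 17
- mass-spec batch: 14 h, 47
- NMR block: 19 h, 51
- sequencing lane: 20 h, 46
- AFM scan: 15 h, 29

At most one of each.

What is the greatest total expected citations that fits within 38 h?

Filling by ratio: Raman mapping + XRD sweep + mass-spec batch for 94, with 7 h left unused.
Replace XRD sweep with NMR block: the trade gains 12 net, giving 106 at 37 h.
Runner-up XRD sweep + flow-cytometry panel + mass-spec batch tops out at 103.

106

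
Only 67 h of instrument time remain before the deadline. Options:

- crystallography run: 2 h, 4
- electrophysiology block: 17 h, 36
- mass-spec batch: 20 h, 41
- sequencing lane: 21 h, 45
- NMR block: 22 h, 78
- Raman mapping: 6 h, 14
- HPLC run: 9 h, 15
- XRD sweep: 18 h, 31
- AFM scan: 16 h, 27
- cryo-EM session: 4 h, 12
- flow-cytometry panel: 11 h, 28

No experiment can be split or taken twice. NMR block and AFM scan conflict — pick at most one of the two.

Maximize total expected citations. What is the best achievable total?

181

Density check — NMR block 3.55, cryo-EM session 3.00, flow-cytometry panel 2.55 are the best per h.
The ratio ordering already packs tightly: crystallography run + sequencing lane + NMR block + Raman mapping + cryo-EM session + flow-cytometry panel, 66 h, 181.
That's the maximum — no feasible swap from here does better than 181.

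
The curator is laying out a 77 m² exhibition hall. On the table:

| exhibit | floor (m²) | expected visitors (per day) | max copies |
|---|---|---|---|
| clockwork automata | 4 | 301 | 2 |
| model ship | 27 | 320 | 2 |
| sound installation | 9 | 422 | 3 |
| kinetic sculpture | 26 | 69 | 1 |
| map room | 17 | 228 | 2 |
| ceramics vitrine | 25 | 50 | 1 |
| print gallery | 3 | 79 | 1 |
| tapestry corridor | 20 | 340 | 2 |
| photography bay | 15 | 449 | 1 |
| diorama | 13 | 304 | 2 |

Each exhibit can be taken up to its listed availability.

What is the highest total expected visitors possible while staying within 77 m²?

2925

By expected visitors per m²: clockwork automata 75.25, sound installation 46.89, photography bay 29.93 lead.
A density-first pass picks 2×clockwork automata + 3×sound installation + print gallery + photography bay + diorama — 2700 at 66 m².
Dropping print gallery frees 3 m²; slotting in diorama (13 m²) lifts the total to 2925 at 76 m².
That's the maximum — no swap from here does better than 2925.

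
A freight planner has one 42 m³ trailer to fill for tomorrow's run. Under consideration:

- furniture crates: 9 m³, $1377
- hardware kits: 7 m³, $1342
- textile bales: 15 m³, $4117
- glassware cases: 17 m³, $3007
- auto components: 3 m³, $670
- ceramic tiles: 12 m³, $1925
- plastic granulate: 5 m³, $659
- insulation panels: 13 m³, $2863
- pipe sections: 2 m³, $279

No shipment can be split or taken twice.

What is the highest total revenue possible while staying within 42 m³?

9306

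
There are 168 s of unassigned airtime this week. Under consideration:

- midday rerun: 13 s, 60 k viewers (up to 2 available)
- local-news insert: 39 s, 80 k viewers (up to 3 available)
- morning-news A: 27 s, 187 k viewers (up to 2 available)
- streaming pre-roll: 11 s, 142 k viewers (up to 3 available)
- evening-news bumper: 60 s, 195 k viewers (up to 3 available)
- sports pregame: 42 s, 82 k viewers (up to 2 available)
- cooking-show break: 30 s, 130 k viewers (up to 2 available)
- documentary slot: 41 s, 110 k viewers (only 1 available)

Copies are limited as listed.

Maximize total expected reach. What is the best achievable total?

Taking the top-ratio spots first gives 2×midday rerun + 2×morning-news A + 3×streaming pre-roll + cooking-show break for 1050 (143 s).
Replace midday rerun with cooking-show break: the trade gains 70 net, giving 1120 at 160 s.
No other feasible combination exceeds 1120.

1120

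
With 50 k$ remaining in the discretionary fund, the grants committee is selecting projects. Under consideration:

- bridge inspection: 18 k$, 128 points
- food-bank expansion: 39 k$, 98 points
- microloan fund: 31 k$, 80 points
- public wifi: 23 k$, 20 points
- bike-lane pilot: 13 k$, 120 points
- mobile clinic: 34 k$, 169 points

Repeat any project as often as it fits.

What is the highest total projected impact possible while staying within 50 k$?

By projected impact per k$: bike-lane pilot 9.23, bridge inspection 7.11, mobile clinic 4.97, microloan fund 2.58 lead.
Greedy by ratio would take 3×bike-lane pilot: 39 k$ used, total 360.
Replace 2×bike-lane pilot with 2×bridge inspection: the trade gains 16 net, giving 376 at 49 k$.
The spare 1 k$ is too small for any remaining project, and no exchange beats 376.

376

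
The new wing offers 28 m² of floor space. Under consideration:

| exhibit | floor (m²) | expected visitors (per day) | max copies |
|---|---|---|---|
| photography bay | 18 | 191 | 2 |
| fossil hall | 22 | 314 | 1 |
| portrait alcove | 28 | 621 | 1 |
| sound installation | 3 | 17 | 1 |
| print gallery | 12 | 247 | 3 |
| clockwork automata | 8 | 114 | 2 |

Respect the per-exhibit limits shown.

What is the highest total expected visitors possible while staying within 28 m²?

621

Ranking by ratio (expected visitors/m²): portrait alcove 22.18, print gallery 20.58, fossil hall 14.27.
Portrait alcove uses 28 of the 28 m² and totals 621.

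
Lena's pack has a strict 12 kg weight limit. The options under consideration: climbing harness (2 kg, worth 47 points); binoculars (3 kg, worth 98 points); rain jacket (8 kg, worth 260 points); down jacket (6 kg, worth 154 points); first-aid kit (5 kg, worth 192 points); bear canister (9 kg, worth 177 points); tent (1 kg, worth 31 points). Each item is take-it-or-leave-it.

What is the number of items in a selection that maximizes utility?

3

Optimal total is 389.
For example binoculars + rain jacket + tent achieves it, using 12 kg.
All optima have 3 items.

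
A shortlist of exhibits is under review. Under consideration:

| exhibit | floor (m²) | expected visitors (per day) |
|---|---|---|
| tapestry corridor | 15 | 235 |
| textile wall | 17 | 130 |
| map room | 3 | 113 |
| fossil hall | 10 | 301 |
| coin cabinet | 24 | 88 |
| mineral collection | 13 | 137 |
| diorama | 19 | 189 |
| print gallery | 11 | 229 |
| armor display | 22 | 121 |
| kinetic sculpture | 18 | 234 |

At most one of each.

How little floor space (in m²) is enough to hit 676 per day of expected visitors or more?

36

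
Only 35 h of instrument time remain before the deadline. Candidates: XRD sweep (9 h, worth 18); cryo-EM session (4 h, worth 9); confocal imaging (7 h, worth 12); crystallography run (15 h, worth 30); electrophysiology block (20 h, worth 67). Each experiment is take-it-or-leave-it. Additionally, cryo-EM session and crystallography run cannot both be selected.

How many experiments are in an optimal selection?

2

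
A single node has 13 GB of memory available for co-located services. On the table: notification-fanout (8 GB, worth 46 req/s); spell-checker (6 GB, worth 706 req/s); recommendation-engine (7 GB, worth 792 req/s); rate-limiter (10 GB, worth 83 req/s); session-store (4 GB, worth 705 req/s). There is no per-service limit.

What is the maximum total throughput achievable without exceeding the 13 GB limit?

Taking 3×session-store: 12 GB used, 2115 in throughput.
No other feasible combination exceeds 2115.

2115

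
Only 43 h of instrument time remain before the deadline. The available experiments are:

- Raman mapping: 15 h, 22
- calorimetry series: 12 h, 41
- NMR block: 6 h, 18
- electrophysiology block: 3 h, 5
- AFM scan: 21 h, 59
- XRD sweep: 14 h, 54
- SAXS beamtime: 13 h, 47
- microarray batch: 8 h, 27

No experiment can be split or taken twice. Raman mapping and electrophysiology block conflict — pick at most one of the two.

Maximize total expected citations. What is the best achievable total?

Taking calorimetry series + electrophysiology block + XRD sweep + SAXS beamtime: 42 h used, 147 in expected citations.

147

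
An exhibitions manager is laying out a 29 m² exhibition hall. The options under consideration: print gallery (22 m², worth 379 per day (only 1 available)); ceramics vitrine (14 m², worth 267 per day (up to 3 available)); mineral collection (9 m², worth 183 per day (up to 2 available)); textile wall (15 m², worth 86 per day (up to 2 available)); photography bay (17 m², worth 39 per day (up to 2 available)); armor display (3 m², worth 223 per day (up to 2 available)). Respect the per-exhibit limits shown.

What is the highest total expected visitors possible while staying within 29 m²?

Ranking by ratio (expected visitors/m²): armor display 74.33, mineral collection 20.33, ceramics vitrine 19.07.
A density-first pass picks 2×mineral collection + 2×armor display — 812 at 24 m².
The 9 m² tied up in mineral collection is better spent on ceramics vitrine — total rises to 896 (29 m²).
That's the maximum — no swap from here does better than 896.

896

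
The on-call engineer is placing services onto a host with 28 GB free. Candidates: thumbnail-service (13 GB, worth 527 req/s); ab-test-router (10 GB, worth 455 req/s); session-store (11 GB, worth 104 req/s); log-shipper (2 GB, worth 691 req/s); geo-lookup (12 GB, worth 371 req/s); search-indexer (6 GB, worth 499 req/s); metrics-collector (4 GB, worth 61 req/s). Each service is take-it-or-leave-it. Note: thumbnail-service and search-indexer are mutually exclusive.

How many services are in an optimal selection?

4

Best achievable throughput is 1706.
ab-test-router + log-shipper + search-indexer + metrics-collector hits 1706 at 22 GB.
All optima have 4 services.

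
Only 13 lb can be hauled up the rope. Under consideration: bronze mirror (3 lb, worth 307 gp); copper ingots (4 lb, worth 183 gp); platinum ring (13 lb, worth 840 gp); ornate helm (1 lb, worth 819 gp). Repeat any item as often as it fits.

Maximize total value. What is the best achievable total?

10647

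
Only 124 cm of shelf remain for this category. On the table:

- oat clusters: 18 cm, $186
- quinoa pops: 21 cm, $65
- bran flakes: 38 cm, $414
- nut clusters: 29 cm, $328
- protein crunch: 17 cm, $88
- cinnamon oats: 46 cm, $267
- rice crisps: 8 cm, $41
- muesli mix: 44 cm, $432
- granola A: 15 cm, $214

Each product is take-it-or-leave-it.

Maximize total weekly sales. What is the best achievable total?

1287

Density check — granola A 14.27, nut clusters 11.31, bran flakes 10.89, oat clusters 10.33 are the best per cm.
A density-first pass picks oat clusters + bran flakes + nut clusters + protein crunch + granola A — 1230 at 117 cm.
Dropping nut clusters and protein crunch frees 46 cm; slotting in rice crisps + muesli mix (52 cm) lifts the total to 1287 at 123 cm.
Next best is oat clusters + nut clusters + protein crunch + muesli mix + granola A at 1248 (123 cm) — short by 39.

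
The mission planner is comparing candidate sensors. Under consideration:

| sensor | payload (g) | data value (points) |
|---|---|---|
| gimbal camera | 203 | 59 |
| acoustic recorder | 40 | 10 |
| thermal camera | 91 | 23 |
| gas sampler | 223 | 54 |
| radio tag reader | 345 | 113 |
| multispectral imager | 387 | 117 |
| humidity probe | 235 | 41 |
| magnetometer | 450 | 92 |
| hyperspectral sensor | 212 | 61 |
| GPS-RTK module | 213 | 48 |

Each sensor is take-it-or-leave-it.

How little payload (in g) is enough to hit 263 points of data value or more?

863

Minimise g subject to total data value ≥ 263.
acoustic recorder + thermal camera + radio tag reader + multispectral imager: 263 data value at 863 g.
No combination under 863 g hits 263.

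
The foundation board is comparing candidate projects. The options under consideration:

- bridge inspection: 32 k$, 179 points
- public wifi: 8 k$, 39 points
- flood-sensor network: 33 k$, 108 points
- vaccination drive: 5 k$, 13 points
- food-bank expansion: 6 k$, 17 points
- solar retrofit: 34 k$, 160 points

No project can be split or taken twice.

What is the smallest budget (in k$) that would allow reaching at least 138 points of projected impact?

Need the lightest bundle worth ≥ 138.
bridge inspection reaches 179 using 32 k$.
Any bundle with less than 32 k$ falls short of 138.

32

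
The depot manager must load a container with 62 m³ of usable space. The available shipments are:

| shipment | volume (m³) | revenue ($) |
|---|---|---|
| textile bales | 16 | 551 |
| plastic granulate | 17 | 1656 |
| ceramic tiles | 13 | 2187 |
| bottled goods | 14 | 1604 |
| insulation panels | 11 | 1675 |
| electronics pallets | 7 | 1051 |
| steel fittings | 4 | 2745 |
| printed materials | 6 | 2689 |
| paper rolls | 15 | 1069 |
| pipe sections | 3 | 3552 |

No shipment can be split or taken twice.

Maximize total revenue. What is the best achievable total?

15555

The ratio heuristic lands on ceramic tiles + bottled goods + insulation panels + electronics pallets + steel fittings + printed materials + pipe sections (15503) but leaves 4 m³ idle.
The 14 m³ tied up in bottled goods is better spent on plastic granulate — total rises to 15555 (61 m³).
Runner-up ceramic tiles + bottled goods + insulation panels + electronics pallets + steel fittings + printed materials + pipe sections tops out at 15503.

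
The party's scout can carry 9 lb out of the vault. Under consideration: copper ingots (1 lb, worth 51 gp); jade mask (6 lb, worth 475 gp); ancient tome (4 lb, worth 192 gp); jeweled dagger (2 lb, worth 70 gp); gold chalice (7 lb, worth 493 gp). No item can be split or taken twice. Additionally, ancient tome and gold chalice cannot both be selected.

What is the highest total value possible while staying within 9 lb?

596

Best packing: copper ingots + jade mask + jeweled dagger — 9 lb, 596 total.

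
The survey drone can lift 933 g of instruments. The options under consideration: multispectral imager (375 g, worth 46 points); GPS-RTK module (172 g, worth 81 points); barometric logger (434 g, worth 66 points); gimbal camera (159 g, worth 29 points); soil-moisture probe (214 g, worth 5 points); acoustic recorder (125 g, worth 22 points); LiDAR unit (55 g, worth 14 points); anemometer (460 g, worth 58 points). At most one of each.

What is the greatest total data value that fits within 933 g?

198

Density check — GPS-RTK module 0.47, LiDAR unit 0.25, gimbal camera 0.18 are the best per g.
Taking the top-ratio sensors first gives multispectral imager + GPS-RTK module + gimbal camera + acoustic recorder + LiDAR unit for 192 (886 g).
Dropping multispectral imager and LiDAR unit frees 430 g; slotting in barometric logger (434 g) lifts the total to 198 at 890 g.
The closest alternative, multispectral imager + GPS-RTK module + gimbal camera + acoustic recorder + LiDAR unit, reaches only 192.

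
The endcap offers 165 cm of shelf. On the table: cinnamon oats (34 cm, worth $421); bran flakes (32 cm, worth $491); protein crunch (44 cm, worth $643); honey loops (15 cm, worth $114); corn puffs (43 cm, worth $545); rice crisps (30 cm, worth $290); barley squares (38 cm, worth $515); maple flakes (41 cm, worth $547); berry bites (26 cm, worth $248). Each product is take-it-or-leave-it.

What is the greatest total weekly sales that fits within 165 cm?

Density check — bran flakes 15.34, protein crunch 14.61, barley squares 13.55 are the best per cm.
The ratio heuristic lands on bran flakes + protein crunch + barley squares + maple flakes (2196) but leaves 10 cm idle.
Replace barley squares with corn puffs: the trade gains 30 net, giving 2226 at 160 cm.

2226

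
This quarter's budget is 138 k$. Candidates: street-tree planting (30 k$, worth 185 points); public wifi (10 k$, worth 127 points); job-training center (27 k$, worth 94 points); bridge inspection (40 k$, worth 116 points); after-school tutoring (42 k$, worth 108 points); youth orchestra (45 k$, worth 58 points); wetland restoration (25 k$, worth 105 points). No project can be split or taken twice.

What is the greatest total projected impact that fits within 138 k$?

627

The ratio ordering already packs tightly: street-tree planting + public wifi + job-training center + bridge inspection + wetland restoration, 132 k$, 627.
That's the maximum — no swap from here does better than 627.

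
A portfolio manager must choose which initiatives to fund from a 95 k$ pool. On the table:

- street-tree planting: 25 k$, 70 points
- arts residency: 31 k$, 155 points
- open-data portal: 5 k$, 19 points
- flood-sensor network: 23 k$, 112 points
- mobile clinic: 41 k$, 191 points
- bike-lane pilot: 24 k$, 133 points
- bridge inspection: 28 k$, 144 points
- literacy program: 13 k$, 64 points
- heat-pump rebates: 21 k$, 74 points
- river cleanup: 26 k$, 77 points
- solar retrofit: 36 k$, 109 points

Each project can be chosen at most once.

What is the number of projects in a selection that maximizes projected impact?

4

Best achievable projected impact is 475.
For example arts residency + flood-sensor network + bridge inspection + literacy program achieves it, using 95 k$.
Any selection reaching 475 contains exactly 4 projects.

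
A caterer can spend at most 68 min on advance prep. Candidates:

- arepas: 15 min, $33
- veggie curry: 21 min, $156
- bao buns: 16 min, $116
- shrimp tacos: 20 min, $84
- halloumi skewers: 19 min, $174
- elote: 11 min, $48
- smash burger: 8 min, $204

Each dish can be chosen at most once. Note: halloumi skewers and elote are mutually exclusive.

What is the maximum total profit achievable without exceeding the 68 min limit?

650

The ratio ordering already packs tightly: veggie curry + bao buns + halloumi skewers + smash burger, 64 min, 650.
Next best is veggie curry + shrimp tacos + halloumi skewers + smash burger at 618 (68 min) — short by 32.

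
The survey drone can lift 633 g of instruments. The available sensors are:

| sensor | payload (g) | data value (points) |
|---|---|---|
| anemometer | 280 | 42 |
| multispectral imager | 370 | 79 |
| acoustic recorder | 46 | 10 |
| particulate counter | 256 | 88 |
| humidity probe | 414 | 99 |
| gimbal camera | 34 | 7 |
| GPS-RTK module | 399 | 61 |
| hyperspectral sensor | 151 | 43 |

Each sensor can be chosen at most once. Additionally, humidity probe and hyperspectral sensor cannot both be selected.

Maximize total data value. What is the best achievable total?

167

Filling by ratio: acoustic recorder + particulate counter + gimbal camera + hyperspectral sensor for 148, with 146 g left unused.
Dropping acoustic recorder and gimbal camera and hyperspectral sensor frees 231 g; slotting in multispectral imager (370 g) lifts the total to 167 at 626 g.
The spare 7 g is too small for any remaining sensor, and no feasible exchange beats 167.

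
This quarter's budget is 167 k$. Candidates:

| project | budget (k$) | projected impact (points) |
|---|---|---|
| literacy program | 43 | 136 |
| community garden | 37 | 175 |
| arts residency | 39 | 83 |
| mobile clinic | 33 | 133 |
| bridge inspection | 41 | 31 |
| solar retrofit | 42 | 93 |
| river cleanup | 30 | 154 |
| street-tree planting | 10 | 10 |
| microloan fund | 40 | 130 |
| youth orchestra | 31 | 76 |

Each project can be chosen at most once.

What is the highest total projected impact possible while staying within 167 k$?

Greedy by ratio would take community garden + mobile clinic + river cleanup + street-tree planting + microloan fund: 150 k$ used, total 602.
Replace microloan fund with literacy program: the trade gains 6 net, giving 608 at 153 k$.
No other feasible combination exceeds 608.

608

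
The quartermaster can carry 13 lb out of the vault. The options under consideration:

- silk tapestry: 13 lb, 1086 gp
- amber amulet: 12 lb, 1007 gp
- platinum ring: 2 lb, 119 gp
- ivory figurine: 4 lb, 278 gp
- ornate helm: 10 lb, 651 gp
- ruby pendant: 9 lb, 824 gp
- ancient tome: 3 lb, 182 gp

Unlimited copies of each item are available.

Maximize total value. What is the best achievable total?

1102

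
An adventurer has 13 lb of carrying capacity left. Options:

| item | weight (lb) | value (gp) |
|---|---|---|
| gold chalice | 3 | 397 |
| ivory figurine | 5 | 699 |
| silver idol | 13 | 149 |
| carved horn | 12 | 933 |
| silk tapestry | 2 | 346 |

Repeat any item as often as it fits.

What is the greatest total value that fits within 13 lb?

2127

Ranking by ratio (value/lb): silk tapestry 173.00, ivory figurine 139.80, gold chalice 132.33.
A density-first pass picks 6×silk tapestry — 2076 at 12 lb.
Dropping silk tapestry frees 2 lb; slotting in gold chalice (3 lb) lifts the total to 2127 at 13 lb.
No other feasible combination exceeds 2127.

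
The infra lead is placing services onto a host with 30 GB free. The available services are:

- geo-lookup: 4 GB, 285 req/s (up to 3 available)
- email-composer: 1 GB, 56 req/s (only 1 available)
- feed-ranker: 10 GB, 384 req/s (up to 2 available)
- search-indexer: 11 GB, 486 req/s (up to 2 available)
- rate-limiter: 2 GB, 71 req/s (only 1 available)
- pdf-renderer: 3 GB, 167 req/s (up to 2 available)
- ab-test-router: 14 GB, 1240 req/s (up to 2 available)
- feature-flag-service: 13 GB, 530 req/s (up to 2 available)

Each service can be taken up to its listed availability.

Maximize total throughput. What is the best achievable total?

2551

Taking the top-ratio services first gives email-composer + 2×ab-test-router for 2536 (29 GB).
Replace email-composer with rate-limiter: the trade gains 15 net, giving 2551 at 30 GB.
Nothing else within 30 GB beats 2551.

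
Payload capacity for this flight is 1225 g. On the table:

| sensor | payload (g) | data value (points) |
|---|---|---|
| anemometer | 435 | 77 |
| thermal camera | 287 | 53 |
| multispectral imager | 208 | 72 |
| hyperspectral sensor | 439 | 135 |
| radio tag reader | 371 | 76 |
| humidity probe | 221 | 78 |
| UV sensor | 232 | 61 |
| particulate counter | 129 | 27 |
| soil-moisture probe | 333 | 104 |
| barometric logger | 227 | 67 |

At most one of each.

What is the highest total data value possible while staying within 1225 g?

389

Best packing: multispectral imager + hyperspectral sensor + humidity probe + soil-moisture probe — 1201 g, 389 total.
Every other selection either busts 1225 g or fails to beat 389.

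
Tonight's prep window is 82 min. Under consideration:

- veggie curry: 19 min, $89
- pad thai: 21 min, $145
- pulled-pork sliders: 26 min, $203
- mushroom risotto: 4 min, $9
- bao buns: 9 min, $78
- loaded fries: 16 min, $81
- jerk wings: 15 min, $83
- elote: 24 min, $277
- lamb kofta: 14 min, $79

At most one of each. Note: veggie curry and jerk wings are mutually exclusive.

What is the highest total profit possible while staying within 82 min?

703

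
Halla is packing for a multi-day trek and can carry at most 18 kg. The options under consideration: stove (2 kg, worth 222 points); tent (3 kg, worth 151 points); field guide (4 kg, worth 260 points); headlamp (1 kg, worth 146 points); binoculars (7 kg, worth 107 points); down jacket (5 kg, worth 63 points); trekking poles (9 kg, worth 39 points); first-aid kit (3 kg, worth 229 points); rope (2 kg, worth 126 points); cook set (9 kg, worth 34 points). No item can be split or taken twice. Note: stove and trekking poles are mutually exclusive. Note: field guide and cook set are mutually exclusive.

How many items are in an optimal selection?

Best achievable utility is 1134.
For example stove + tent + field guide + headlamp + first-aid kit + rope achieves it, using 15 kg.
All optima have 6 items.

6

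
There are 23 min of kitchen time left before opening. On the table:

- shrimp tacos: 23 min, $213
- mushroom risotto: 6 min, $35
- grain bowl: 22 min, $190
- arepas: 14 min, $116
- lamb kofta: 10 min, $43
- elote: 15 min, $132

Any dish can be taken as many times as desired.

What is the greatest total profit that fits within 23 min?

By profit per min: shrimp tacos 9.26, elote 8.80, grain bowl 8.64, arepas 8.29 lead.
Taking shrimp tacos: 23 min used, 213 in profit.
Nothing else within 23 min beats 213.

213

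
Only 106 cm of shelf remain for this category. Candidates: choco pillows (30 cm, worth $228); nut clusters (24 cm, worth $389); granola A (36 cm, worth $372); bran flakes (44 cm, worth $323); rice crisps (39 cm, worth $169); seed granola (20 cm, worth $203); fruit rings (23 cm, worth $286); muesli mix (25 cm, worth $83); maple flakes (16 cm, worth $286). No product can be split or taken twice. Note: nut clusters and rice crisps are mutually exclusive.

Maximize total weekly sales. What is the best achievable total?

1333

Density check — maple flakes 17.88, nut clusters 16.21, fruit rings 12.43, granola A 10.33 are the best per cm.
Taking nut clusters + granola A + fruit rings + maple flakes: 99 cm used, 1333 in weekly sales.
No other feasible combination exceeds 1333.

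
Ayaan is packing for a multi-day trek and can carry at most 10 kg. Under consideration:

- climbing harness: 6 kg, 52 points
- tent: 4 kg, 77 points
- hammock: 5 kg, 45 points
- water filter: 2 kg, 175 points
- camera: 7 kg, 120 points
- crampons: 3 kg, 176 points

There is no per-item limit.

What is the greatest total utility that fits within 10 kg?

875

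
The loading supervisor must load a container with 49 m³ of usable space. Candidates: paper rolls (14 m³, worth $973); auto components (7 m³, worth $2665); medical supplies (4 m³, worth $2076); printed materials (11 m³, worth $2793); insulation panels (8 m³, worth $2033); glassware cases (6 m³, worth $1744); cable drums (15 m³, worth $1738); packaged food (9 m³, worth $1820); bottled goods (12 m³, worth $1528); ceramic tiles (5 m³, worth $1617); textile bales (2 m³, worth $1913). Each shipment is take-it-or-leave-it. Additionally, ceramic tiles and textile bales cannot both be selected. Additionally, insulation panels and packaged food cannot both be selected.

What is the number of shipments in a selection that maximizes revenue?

6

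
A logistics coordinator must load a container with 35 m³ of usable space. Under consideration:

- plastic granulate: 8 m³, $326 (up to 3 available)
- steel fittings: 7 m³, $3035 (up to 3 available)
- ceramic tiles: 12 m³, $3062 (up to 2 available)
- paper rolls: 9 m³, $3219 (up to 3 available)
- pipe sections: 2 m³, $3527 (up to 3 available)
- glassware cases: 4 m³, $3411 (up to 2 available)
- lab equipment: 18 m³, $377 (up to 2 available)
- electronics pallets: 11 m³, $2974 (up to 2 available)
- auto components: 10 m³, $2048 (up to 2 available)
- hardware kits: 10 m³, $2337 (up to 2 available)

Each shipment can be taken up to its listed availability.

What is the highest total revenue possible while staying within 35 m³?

Best packing: 3×steel fittings + 3×pipe sections + 2×glassware cases — 35 m³, 26508 total.
That's the maximum — no swap from here does better than 26508.

26508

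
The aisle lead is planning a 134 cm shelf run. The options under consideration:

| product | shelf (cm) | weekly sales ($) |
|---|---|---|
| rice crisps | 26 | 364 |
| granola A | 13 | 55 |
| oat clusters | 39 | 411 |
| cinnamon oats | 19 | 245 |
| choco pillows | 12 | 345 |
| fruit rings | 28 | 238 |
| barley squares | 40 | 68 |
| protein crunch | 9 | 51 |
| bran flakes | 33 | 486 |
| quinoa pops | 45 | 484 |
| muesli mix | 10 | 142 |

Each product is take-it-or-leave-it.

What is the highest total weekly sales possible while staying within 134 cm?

Ranking by ratio (weekly sales/cm): choco pillows 28.75, bran flakes 14.73, muesli mix 14.20.
The ratio heuristic lands on rice crisps + cinnamon oats + choco pillows + fruit rings + bran flakes + muesli mix (1820) but leaves 6 cm idle.
Dropping fruit rings and muesli mix frees 38 cm; slotting in oat clusters (39 cm) lifts the total to 1851 at 129 cm.
That's the maximum — no swap from here does better than 1851.

1851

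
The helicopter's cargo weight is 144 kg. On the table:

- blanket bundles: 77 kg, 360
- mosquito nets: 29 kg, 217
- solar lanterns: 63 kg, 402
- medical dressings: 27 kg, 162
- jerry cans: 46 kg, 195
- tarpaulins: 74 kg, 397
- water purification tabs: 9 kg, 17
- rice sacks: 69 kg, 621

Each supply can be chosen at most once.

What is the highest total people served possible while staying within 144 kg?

1040

Density check — rice sacks 9.00, mosquito nets 7.48, solar lanterns 6.38 are the best per kg.
The ratio heuristic lands on mosquito nets + medical dressings + water purification tabs + rice sacks (1017) but leaves 10 kg idle.
Dropping mosquito nets and medical dressings frees 56 kg; slotting in solar lanterns (63 kg) lifts the total to 1040 at 141 kg.
The closest alternative, mosquito nets + jerry cans + rice sacks, reaches only 1033.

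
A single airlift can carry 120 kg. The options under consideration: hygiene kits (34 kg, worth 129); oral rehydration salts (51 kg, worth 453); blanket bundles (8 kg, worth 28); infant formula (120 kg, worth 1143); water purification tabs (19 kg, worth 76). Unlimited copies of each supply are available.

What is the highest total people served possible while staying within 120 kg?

1143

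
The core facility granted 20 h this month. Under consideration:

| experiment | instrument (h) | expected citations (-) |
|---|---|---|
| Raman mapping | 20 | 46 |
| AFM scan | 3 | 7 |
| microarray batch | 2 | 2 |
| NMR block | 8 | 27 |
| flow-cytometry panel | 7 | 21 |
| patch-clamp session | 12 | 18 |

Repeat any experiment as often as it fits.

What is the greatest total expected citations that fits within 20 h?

AFM scan + 2×NMR block uses 19 of the 20 h and totals 61.
The spare 1 h is too small for any remaining experiment, and no exchange beats 61.

61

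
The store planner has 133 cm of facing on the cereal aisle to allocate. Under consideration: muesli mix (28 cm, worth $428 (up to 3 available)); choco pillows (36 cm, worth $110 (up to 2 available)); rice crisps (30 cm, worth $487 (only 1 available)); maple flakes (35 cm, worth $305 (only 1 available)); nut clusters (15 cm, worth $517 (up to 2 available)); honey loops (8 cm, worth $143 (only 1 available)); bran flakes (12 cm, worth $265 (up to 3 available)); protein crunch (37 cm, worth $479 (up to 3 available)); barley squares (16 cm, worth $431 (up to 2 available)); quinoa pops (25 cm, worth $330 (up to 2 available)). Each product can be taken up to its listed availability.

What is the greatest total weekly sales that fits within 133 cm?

3178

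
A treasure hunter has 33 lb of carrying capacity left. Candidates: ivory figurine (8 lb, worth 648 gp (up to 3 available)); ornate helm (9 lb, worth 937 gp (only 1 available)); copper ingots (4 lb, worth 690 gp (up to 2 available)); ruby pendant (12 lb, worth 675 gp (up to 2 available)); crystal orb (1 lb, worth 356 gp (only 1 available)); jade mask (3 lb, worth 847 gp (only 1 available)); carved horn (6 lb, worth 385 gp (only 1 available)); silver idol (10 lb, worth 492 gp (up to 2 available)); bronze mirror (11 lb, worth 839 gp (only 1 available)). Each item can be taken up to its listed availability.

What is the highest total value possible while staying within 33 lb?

4359

The ratio heuristic lands on ivory figurine + ornate helm + 2×copper ingots + crystal orb + jade mask (4168) but leaves 4 lb idle.
Dropping ivory figurine frees 8 lb; slotting in bronze mirror (11 lb) lifts the total to 4359 at 32 lb.
No other feasible combination exceeds 4359.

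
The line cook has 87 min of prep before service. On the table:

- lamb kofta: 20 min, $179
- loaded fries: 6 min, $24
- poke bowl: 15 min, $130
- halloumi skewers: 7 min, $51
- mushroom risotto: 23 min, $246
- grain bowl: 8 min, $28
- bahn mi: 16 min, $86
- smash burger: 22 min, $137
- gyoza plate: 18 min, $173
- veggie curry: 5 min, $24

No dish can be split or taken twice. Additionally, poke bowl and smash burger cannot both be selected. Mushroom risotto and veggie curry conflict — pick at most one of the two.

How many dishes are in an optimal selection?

5

Optimal total is 779.
For example lamb kofta + poke bowl + halloumi skewers + mushroom risotto + gyoza plate achieves it, using 83 min.
All optima have 5 dishes.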